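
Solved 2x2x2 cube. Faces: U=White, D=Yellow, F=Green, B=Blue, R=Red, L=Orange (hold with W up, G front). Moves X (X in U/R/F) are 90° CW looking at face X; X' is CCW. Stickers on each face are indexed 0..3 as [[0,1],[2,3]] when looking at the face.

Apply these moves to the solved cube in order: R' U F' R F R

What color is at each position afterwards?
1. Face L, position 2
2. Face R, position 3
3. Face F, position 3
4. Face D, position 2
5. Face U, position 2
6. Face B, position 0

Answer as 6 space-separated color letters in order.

Answer: O G O Y B B

Derivation:
After move 1 (R'): R=RRRR U=WBWB F=GWGW D=YGYG B=YBYB
After move 2 (U): U=WWBB F=RRGW R=YBRR B=OOYB L=GWOO
After move 3 (F'): F=RWRG U=WWYR R=GBYR D=WOYG L=GBOB
After move 4 (R): R=YGRB U=WWYG F=RORG D=WYYO B=ROWB
After move 5 (F): F=RRGO U=WWBB R=YGGB D=RYYO L=GWOY
After move 6 (R): R=GYBG U=WRBO F=RYGO D=RWYR B=BOWB
Query 1: L[2] = O
Query 2: R[3] = G
Query 3: F[3] = O
Query 4: D[2] = Y
Query 5: U[2] = B
Query 6: B[0] = B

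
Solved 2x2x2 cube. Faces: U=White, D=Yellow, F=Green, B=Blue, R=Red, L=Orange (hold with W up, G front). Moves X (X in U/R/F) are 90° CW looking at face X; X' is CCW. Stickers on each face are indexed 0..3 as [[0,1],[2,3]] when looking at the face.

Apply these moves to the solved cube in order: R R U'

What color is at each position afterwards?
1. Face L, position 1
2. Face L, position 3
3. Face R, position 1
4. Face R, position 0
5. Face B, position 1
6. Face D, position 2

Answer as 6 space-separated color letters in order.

After move 1 (R): R=RRRR U=WGWG F=GYGY D=YBYB B=WBWB
After move 2 (R): R=RRRR U=WYWY F=GBGB D=YWYW B=GBGB
After move 3 (U'): U=YYWW F=OOGB R=GBRR B=RRGB L=GBOO
Query 1: L[1] = B
Query 2: L[3] = O
Query 3: R[1] = B
Query 4: R[0] = G
Query 5: B[1] = R
Query 6: D[2] = Y

Answer: B O B G R Y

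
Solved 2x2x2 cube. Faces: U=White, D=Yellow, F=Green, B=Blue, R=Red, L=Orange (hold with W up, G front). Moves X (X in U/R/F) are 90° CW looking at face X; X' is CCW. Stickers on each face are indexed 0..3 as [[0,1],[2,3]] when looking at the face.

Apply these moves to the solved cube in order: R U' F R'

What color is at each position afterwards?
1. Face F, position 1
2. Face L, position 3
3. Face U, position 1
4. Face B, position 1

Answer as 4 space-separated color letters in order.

After move 1 (R): R=RRRR U=WGWG F=GYGY D=YBYB B=WBWB
After move 2 (U'): U=GGWW F=OOGY R=GYRR B=RRWB L=WBOO
After move 3 (F): F=GOYO U=GGOB R=WYWR D=RGYB L=WYOB
After move 4 (R'): R=YRWW U=GWOR F=GGYB D=ROYO B=BRGB
Query 1: F[1] = G
Query 2: L[3] = B
Query 3: U[1] = W
Query 4: B[1] = R

Answer: G B W R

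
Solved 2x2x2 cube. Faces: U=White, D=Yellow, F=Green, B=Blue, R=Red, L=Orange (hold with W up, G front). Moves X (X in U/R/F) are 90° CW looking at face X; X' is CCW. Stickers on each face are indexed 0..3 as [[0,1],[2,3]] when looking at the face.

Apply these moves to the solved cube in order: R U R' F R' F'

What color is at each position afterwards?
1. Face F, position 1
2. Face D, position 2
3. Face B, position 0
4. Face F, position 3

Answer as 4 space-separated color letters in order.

After move 1 (R): R=RRRR U=WGWG F=GYGY D=YBYB B=WBWB
After move 2 (U): U=WWGG F=RRGY R=WBRR B=OOWB L=GYOO
After move 3 (R'): R=BRWR U=WWGO F=RWGG D=YRYY B=BOBB
After move 4 (F): F=GRGW U=WWOY R=GROR D=WBYY L=GYOR
After move 5 (R'): R=RRGO U=WBOB F=GWGY D=WRYW B=YOBB
After move 6 (F'): F=WYGG U=WBRG R=RRWO D=YRYW L=GBOO
Query 1: F[1] = Y
Query 2: D[2] = Y
Query 3: B[0] = Y
Query 4: F[3] = G

Answer: Y Y Y G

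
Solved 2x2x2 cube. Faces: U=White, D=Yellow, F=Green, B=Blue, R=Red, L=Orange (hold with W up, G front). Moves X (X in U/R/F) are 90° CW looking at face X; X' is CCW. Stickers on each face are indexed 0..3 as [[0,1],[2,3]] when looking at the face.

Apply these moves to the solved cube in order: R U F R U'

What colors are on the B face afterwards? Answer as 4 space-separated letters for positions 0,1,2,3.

After move 1 (R): R=RRRR U=WGWG F=GYGY D=YBYB B=WBWB
After move 2 (U): U=WWGG F=RRGY R=WBRR B=OOWB L=GYOO
After move 3 (F): F=GRYR U=WWOY R=GBGR D=RWYB L=GYOB
After move 4 (R): R=GGRB U=WROR F=GWYB D=RWYO B=YOWB
After move 5 (U'): U=RRWO F=GYYB R=GWRB B=GGWB L=YOOB
Query: B face = GGWB

Answer: G G W B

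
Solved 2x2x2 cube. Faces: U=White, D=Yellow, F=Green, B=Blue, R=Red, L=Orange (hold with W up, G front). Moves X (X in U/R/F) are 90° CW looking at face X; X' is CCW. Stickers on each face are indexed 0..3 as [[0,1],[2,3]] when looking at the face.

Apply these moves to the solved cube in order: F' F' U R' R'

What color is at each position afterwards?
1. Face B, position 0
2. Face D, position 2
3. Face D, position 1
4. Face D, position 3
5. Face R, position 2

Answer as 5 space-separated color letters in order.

After move 1 (F'): F=GGGG U=WWRR R=YRYR D=OOYY L=OWOW
After move 2 (F'): F=GGGG U=WWYY R=OROR D=WWYY L=OROR
After move 3 (U): U=YWYW F=ORGG R=BBOR B=ORBB L=GGOR
After move 4 (R'): R=BRBO U=YBYO F=OWGW D=WRYG B=YRWB
After move 5 (R'): R=ROBB U=YWYY F=OBGO D=WWYW B=GRRB
Query 1: B[0] = G
Query 2: D[2] = Y
Query 3: D[1] = W
Query 4: D[3] = W
Query 5: R[2] = B

Answer: G Y W W B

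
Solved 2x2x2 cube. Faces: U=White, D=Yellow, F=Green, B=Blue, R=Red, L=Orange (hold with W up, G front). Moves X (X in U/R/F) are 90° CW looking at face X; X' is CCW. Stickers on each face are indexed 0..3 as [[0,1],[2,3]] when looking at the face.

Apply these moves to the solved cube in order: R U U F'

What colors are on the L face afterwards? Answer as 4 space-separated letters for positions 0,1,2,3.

Answer: R W O G

Derivation:
After move 1 (R): R=RRRR U=WGWG F=GYGY D=YBYB B=WBWB
After move 2 (U): U=WWGG F=RRGY R=WBRR B=OOWB L=GYOO
After move 3 (U): U=GWGW F=WBGY R=OORR B=GYWB L=RROO
After move 4 (F'): F=BYWG U=GWOR R=BOYR D=ROYB L=RWOG
Query: L face = RWOG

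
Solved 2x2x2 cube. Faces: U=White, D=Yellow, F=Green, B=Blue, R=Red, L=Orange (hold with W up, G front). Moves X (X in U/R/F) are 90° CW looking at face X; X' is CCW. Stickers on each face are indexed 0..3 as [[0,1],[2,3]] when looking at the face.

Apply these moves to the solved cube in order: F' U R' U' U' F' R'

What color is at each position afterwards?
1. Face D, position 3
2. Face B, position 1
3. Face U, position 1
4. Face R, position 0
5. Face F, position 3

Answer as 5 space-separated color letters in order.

Answer: G W O G B

Derivation:
After move 1 (F'): F=GGGG U=WWRR R=YRYR D=OOYY L=OWOW
After move 2 (U): U=RWRW F=YRGG R=BBYR B=OWBB L=GGOW
After move 3 (R'): R=BRBY U=RBRO F=YWGW D=ORYG B=YWOB
After move 4 (U'): U=BORR F=GGGW R=YWBY B=BROB L=YWOW
After move 5 (U'): U=ORBR F=YWGW R=GGBY B=YWOB L=BROW
After move 6 (F'): F=WWYG U=ORGB R=RGOY D=RWYG L=BROB
After move 7 (R'): R=GYRO U=OOGY F=WRYB D=RWYG B=GWWB
Query 1: D[3] = G
Query 2: B[1] = W
Query 3: U[1] = O
Query 4: R[0] = G
Query 5: F[3] = B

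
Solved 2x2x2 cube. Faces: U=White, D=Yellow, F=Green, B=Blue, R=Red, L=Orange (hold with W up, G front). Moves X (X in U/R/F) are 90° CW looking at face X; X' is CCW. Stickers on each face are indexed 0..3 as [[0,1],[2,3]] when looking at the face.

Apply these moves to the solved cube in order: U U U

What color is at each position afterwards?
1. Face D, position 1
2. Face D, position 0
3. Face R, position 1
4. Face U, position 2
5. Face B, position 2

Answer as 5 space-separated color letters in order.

After move 1 (U): U=WWWW F=RRGG R=BBRR B=OOBB L=GGOO
After move 2 (U): U=WWWW F=BBGG R=OORR B=GGBB L=RROO
After move 3 (U): U=WWWW F=OOGG R=GGRR B=RRBB L=BBOO
Query 1: D[1] = Y
Query 2: D[0] = Y
Query 3: R[1] = G
Query 4: U[2] = W
Query 5: B[2] = B

Answer: Y Y G W B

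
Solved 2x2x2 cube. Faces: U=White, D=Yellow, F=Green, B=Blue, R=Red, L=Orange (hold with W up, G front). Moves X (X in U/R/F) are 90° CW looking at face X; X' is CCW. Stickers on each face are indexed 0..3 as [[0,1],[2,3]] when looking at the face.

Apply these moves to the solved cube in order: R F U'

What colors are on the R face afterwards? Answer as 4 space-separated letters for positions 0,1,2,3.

Answer: G G G R

Derivation:
After move 1 (R): R=RRRR U=WGWG F=GYGY D=YBYB B=WBWB
After move 2 (F): F=GGYY U=WGOO R=WRGR D=RRYB L=OYOB
After move 3 (U'): U=GOWO F=OYYY R=GGGR B=WRWB L=WBOB
Query: R face = GGGR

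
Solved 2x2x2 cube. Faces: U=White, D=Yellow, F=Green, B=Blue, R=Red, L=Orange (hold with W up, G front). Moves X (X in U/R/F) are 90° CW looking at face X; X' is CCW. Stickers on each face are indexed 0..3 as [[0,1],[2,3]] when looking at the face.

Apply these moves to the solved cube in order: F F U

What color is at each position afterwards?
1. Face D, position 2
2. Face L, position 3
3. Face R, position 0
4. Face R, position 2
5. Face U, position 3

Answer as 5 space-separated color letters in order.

After move 1 (F): F=GGGG U=WWOO R=WRWR D=RRYY L=OYOY
After move 2 (F): F=GGGG U=WWYY R=OROR D=WWYY L=OROR
After move 3 (U): U=YWYW F=ORGG R=BBOR B=ORBB L=GGOR
Query 1: D[2] = Y
Query 2: L[3] = R
Query 3: R[0] = B
Query 4: R[2] = O
Query 5: U[3] = W

Answer: Y R B O W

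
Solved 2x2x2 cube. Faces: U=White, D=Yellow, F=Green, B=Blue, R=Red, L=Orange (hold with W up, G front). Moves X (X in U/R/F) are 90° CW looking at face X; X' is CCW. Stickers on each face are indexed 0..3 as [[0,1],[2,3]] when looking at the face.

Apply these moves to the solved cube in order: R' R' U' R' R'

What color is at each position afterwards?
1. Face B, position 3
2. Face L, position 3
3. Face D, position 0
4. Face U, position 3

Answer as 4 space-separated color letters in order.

Answer: B O Y W

Derivation:
After move 1 (R'): R=RRRR U=WBWB F=GWGW D=YGYG B=YBYB
After move 2 (R'): R=RRRR U=WYWY F=GBGB D=YWYW B=GBGB
After move 3 (U'): U=YYWW F=OOGB R=GBRR B=RRGB L=GBOO
After move 4 (R'): R=BRGR U=YGWR F=OYGW D=YOYB B=WRWB
After move 5 (R'): R=RRBG U=YWWW F=OGGR D=YYYW B=BROB
Query 1: B[3] = B
Query 2: L[3] = O
Query 3: D[0] = Y
Query 4: U[3] = W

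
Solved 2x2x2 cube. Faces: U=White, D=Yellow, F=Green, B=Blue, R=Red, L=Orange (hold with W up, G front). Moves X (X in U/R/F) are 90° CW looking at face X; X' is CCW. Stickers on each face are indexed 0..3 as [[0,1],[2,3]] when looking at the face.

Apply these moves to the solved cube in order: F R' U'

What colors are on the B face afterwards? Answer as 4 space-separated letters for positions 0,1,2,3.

Answer: R R R B

Derivation:
After move 1 (F): F=GGGG U=WWOO R=WRWR D=RRYY L=OYOY
After move 2 (R'): R=RRWW U=WBOB F=GWGO D=RGYG B=YBRB
After move 3 (U'): U=BBWO F=OYGO R=GWWW B=RRRB L=YBOY
Query: B face = RRRB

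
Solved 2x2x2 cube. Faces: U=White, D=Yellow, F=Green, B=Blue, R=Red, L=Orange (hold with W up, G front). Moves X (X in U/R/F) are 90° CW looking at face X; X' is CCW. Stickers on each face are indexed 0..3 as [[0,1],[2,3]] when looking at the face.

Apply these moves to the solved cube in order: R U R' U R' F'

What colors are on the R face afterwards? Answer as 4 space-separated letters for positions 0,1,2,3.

Answer: R R Y W

Derivation:
After move 1 (R): R=RRRR U=WGWG F=GYGY D=YBYB B=WBWB
After move 2 (U): U=WWGG F=RRGY R=WBRR B=OOWB L=GYOO
After move 3 (R'): R=BRWR U=WWGO F=RWGG D=YRYY B=BOBB
After move 4 (U): U=GWOW F=BRGG R=BOWR B=GYBB L=RWOO
After move 5 (R'): R=ORBW U=GBOG F=BWGW D=YRYG B=YYRB
After move 6 (F'): F=WWBG U=GBOB R=RRYW D=WOYG L=RGOO
Query: R face = RRYW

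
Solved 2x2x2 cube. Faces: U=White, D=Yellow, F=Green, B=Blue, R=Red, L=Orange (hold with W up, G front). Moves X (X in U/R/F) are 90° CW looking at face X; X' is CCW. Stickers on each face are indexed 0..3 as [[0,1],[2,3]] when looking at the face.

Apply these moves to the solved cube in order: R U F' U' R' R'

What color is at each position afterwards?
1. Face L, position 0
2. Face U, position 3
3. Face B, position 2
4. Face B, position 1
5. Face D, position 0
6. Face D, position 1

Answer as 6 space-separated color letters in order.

After move 1 (R): R=RRRR U=WGWG F=GYGY D=YBYB B=WBWB
After move 2 (U): U=WWGG F=RRGY R=WBRR B=OOWB L=GYOO
After move 3 (F'): F=RYRG U=WWWR R=BBYR D=YOYB L=GGOG
After move 4 (U'): U=WRWW F=GGRG R=RYYR B=BBWB L=OOOG
After move 5 (R'): R=YRRY U=WWWB F=GRRW D=YGYG B=BBOB
After move 6 (R'): R=RYYR U=WOWB F=GWRB D=YRYW B=GBGB
Query 1: L[0] = O
Query 2: U[3] = B
Query 3: B[2] = G
Query 4: B[1] = B
Query 5: D[0] = Y
Query 6: D[1] = R

Answer: O B G B Y R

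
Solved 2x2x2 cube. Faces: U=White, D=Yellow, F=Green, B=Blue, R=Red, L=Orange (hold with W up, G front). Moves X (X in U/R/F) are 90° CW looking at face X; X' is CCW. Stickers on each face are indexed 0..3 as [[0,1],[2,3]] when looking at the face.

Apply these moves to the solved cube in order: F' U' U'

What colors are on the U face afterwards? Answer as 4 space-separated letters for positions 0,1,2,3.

Answer: R R W W

Derivation:
After move 1 (F'): F=GGGG U=WWRR R=YRYR D=OOYY L=OWOW
After move 2 (U'): U=WRWR F=OWGG R=GGYR B=YRBB L=BBOW
After move 3 (U'): U=RRWW F=BBGG R=OWYR B=GGBB L=YROW
Query: U face = RRWW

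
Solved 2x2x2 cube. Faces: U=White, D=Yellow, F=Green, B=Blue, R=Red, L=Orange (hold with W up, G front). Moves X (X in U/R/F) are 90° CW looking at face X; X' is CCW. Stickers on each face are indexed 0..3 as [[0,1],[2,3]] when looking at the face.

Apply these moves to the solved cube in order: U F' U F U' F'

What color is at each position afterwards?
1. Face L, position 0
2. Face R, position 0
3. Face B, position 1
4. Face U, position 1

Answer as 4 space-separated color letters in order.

After move 1 (U): U=WWWW F=RRGG R=BBRR B=OOBB L=GGOO
After move 2 (F'): F=RGRG U=WWBR R=YBYR D=GOYY L=GWOW
After move 3 (U): U=BWRW F=YBRG R=OOYR B=GWBB L=RGOW
After move 4 (F): F=RYGB U=BWWG R=ROWR D=YOYY L=RGOO
After move 5 (U'): U=WGBW F=RGGB R=RYWR B=ROBB L=GWOO
After move 6 (F'): F=GBRG U=WGRW R=OYYR D=WOYY L=GWOB
Query 1: L[0] = G
Query 2: R[0] = O
Query 3: B[1] = O
Query 4: U[1] = G

Answer: G O O G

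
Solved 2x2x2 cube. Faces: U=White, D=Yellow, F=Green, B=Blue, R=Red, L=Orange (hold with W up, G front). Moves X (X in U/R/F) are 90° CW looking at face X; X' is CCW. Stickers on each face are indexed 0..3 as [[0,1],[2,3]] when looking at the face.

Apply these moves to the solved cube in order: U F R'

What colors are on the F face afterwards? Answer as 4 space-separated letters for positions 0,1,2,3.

Answer: G W G G

Derivation:
After move 1 (U): U=WWWW F=RRGG R=BBRR B=OOBB L=GGOO
After move 2 (F): F=GRGR U=WWOG R=WBWR D=RBYY L=GYOY
After move 3 (R'): R=BRWW U=WBOO F=GWGG D=RRYR B=YOBB
Query: F face = GWGG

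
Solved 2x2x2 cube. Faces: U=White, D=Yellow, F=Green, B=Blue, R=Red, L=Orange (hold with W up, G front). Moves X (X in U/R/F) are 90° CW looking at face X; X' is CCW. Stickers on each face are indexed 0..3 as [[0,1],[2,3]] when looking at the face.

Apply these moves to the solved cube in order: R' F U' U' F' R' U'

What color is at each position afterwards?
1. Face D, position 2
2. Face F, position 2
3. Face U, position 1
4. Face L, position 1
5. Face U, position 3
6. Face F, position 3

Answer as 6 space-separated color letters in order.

Answer: Y Y G G O B

Derivation:
After move 1 (R'): R=RRRR U=WBWB F=GWGW D=YGYG B=YBYB
After move 2 (F): F=GGWW U=WBOO R=WRBR D=RRYG L=OYOG
After move 3 (U'): U=BOWO F=OYWW R=GGBR B=WRYB L=YBOG
After move 4 (U'): U=OOBW F=YBWW R=OYBR B=GGYB L=WROG
After move 5 (F'): F=BWYW U=OOOB R=RYRR D=RGYG L=WWOB
After move 6 (R'): R=YRRR U=OYOG F=BOYB D=RWYW B=GGGB
After move 7 (U'): U=YGOO F=WWYB R=BORR B=YRGB L=GGOB
Query 1: D[2] = Y
Query 2: F[2] = Y
Query 3: U[1] = G
Query 4: L[1] = G
Query 5: U[3] = O
Query 6: F[3] = B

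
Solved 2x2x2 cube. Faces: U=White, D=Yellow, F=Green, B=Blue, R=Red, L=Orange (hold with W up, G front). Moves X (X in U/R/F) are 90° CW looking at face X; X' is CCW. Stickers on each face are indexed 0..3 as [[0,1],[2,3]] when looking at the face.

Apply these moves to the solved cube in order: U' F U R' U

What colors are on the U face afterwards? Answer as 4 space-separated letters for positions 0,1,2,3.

After move 1 (U'): U=WWWW F=OOGG R=GGRR B=RRBB L=BBOO
After move 2 (F): F=GOGO U=WWOB R=WGWR D=RGYY L=BYOY
After move 3 (U): U=OWBW F=WGGO R=RRWR B=BYBB L=GOOY
After move 4 (R'): R=RRRW U=OBBB F=WWGW D=RGYO B=YYGB
After move 5 (U): U=BOBB F=RRGW R=YYRW B=GOGB L=WWOY
Query: U face = BOBB

Answer: B O B B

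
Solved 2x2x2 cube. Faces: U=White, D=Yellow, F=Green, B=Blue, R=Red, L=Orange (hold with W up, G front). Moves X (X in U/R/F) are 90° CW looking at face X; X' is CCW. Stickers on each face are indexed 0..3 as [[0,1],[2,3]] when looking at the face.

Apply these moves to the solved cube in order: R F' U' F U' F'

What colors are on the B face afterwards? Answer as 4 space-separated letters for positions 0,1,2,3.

After move 1 (R): R=RRRR U=WGWG F=GYGY D=YBYB B=WBWB
After move 2 (F'): F=YYGG U=WGRR R=BRYR D=OOYB L=OGOW
After move 3 (U'): U=GRWR F=OGGG R=YYYR B=BRWB L=WBOW
After move 4 (F): F=GOGG U=GRWB R=WYRR D=YYYB L=WOOO
After move 5 (U'): U=RBGW F=WOGG R=GORR B=WYWB L=BROO
After move 6 (F'): F=OGWG U=RBGR R=YOYR D=ROYB L=BWOG
Query: B face = WYWB

Answer: W Y W B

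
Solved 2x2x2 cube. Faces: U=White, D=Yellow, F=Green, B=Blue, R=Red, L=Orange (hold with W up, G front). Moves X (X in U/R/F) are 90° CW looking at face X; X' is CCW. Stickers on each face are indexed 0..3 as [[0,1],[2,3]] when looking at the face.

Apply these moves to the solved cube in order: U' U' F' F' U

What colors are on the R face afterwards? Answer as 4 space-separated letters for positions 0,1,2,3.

After move 1 (U'): U=WWWW F=OOGG R=GGRR B=RRBB L=BBOO
After move 2 (U'): U=WWWW F=BBGG R=OORR B=GGBB L=RROO
After move 3 (F'): F=BGBG U=WWOR R=YOYR D=ROYY L=RWOW
After move 4 (F'): F=GGBB U=WWYY R=OORR D=WWYY L=RROO
After move 5 (U): U=YWYW F=OOBB R=GGRR B=RRBB L=GGOO
Query: R face = GGRR

Answer: G G R R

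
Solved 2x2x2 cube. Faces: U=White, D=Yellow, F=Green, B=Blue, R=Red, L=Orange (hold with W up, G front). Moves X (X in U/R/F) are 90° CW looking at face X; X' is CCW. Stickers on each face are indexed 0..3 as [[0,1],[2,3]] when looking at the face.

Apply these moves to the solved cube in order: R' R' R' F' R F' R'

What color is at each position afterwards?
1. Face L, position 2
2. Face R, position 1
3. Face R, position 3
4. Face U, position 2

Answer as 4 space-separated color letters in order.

After move 1 (R'): R=RRRR U=WBWB F=GWGW D=YGYG B=YBYB
After move 2 (R'): R=RRRR U=WYWY F=GBGB D=YWYW B=GBGB
After move 3 (R'): R=RRRR U=WGWG F=GYGY D=YBYB B=WBWB
After move 4 (F'): F=YYGG U=WGRR R=BRYR D=OOYB L=OGOW
After move 5 (R): R=YBRR U=WYRG F=YOGB D=OWYW B=RBGB
After move 6 (F'): F=OBYG U=WYYR R=WBOR D=GWYW L=OGOR
After move 7 (R'): R=BRWO U=WGYR F=OYYR D=GBYG B=WBWB
Query 1: L[2] = O
Query 2: R[1] = R
Query 3: R[3] = O
Query 4: U[2] = Y

Answer: O R O Y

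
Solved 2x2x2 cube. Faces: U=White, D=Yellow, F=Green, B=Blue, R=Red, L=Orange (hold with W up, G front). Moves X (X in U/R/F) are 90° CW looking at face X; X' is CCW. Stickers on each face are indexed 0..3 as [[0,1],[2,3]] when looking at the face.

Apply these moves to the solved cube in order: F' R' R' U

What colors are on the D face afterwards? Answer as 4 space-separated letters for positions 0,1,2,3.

Answer: O W Y R

Derivation:
After move 1 (F'): F=GGGG U=WWRR R=YRYR D=OOYY L=OWOW
After move 2 (R'): R=RRYY U=WBRB F=GWGR D=OGYG B=YBOB
After move 3 (R'): R=RYRY U=WORY F=GBGB D=OWYR B=GBGB
After move 4 (U): U=RWYO F=RYGB R=GBRY B=OWGB L=GBOW
Query: D face = OWYR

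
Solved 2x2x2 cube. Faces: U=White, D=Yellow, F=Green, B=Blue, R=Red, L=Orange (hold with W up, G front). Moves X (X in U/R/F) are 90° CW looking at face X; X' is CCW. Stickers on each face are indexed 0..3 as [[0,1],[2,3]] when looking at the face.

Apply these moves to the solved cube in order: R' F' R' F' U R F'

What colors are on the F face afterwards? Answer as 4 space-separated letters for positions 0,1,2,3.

Answer: W G W W

Derivation:
After move 1 (R'): R=RRRR U=WBWB F=GWGW D=YGYG B=YBYB
After move 2 (F'): F=WWGG U=WBRR R=GRYR D=OOYG L=OBOW
After move 3 (R'): R=RRGY U=WYRY F=WBGR D=OWYG B=GBOB
After move 4 (F'): F=BRWG U=WYRG R=WROY D=BWYG L=OYOR
After move 5 (U): U=RWGY F=WRWG R=GBOY B=OYOB L=BROR
After move 6 (R): R=OGYB U=RRGG F=WWWG D=BOYO B=YYWB
After move 7 (F'): F=WGWW U=RROY R=OGBB D=RRYO L=BGOG
Query: F face = WGWW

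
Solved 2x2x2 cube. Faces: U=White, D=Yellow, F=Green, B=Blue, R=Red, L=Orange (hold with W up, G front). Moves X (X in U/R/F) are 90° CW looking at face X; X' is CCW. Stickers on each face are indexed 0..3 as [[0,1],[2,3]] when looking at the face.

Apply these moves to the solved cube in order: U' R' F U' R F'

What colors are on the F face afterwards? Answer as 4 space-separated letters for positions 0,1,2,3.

Answer: G G B W

Derivation:
After move 1 (U'): U=WWWW F=OOGG R=GGRR B=RRBB L=BBOO
After move 2 (R'): R=GRGR U=WBWR F=OWGW D=YOYG B=YRYB
After move 3 (F): F=GOWW U=WBOB R=WRRR D=GGYG L=BYOO
After move 4 (U'): U=BBWO F=BYWW R=GORR B=WRYB L=YROO
After move 5 (R): R=RGRO U=BYWW F=BGWG D=GYYW B=ORBB
After move 6 (F'): F=GGBW U=BYRR R=YGGO D=ROYW L=YWOW
Query: F face = GGBW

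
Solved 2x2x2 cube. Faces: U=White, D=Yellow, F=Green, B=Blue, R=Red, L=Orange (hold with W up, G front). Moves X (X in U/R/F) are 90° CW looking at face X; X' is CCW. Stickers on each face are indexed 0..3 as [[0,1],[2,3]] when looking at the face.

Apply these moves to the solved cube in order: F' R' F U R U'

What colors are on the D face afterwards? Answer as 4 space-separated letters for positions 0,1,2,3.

Answer: Y O Y O

Derivation:
After move 1 (F'): F=GGGG U=WWRR R=YRYR D=OOYY L=OWOW
After move 2 (R'): R=RRYY U=WBRB F=GWGR D=OGYG B=YBOB
After move 3 (F): F=GGRW U=WBWW R=RRBY D=YRYG L=OOOG
After move 4 (U): U=WWWB F=RRRW R=YBBY B=OOOB L=GGOG
After move 5 (R): R=BYYB U=WRWW F=RRRG D=YOYO B=BOWB
After move 6 (U'): U=RWWW F=GGRG R=RRYB B=BYWB L=BOOG
Query: D face = YOYO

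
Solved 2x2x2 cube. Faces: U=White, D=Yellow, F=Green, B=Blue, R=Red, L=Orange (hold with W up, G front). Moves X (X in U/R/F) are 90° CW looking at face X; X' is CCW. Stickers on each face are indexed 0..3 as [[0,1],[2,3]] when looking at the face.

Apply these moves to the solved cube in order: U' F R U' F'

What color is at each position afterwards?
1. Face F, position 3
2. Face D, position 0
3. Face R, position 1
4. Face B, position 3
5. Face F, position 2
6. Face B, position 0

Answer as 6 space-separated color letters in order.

After move 1 (U'): U=WWWW F=OOGG R=GGRR B=RRBB L=BBOO
After move 2 (F): F=GOGO U=WWOB R=WGWR D=RGYY L=BYOY
After move 3 (R): R=WWRG U=WOOO F=GGGY D=RBYR B=BRWB
After move 4 (U'): U=OOWO F=BYGY R=GGRG B=WWWB L=BROY
After move 5 (F'): F=YYBG U=OOGR R=BGRG D=RYYR L=BOOW
Query 1: F[3] = G
Query 2: D[0] = R
Query 3: R[1] = G
Query 4: B[3] = B
Query 5: F[2] = B
Query 6: B[0] = W

Answer: G R G B B W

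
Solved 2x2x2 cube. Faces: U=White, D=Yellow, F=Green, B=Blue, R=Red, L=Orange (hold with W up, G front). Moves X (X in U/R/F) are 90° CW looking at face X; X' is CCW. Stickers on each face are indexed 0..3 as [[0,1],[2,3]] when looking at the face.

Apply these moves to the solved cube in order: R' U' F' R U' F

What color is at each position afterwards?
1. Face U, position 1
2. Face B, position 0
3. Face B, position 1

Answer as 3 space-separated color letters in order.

After move 1 (R'): R=RRRR U=WBWB F=GWGW D=YGYG B=YBYB
After move 2 (U'): U=BBWW F=OOGW R=GWRR B=RRYB L=YBOO
After move 3 (F'): F=OWOG U=BBGR R=GWYR D=BOYG L=YWOW
After move 4 (R): R=YGRW U=BWGG F=OOOG D=BYYR B=RRBB
After move 5 (U'): U=WGBG F=YWOG R=OORW B=YGBB L=RROW
After move 6 (F): F=OYGW U=WGWR R=BOGW D=ROYR L=RBOY
Query 1: U[1] = G
Query 2: B[0] = Y
Query 3: B[1] = G

Answer: G Y G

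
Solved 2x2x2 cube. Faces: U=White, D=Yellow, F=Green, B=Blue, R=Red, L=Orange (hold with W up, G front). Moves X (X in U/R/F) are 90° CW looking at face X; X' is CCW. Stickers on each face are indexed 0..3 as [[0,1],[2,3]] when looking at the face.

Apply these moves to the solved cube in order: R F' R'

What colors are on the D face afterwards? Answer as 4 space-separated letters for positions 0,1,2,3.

After move 1 (R): R=RRRR U=WGWG F=GYGY D=YBYB B=WBWB
After move 2 (F'): F=YYGG U=WGRR R=BRYR D=OOYB L=OGOW
After move 3 (R'): R=RRBY U=WWRW F=YGGR D=OYYG B=BBOB
Query: D face = OYYG

Answer: O Y Y G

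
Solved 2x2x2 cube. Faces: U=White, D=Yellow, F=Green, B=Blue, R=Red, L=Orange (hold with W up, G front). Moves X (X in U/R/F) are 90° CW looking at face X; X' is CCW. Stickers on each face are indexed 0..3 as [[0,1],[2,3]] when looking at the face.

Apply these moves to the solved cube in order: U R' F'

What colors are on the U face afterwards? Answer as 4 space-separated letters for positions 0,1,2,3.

After move 1 (U): U=WWWW F=RRGG R=BBRR B=OOBB L=GGOO
After move 2 (R'): R=BRBR U=WBWO F=RWGW D=YRYG B=YOYB
After move 3 (F'): F=WWRG U=WBBB R=RRYR D=GOYG L=GOOW
Query: U face = WBBB

Answer: W B B B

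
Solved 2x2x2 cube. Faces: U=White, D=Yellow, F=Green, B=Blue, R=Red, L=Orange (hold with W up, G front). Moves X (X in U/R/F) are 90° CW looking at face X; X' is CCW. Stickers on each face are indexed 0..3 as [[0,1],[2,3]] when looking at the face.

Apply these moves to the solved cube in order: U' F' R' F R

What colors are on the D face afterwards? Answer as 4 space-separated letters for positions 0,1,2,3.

After move 1 (U'): U=WWWW F=OOGG R=GGRR B=RRBB L=BBOO
After move 2 (F'): F=OGOG U=WWGR R=YGYR D=BOYY L=BWOW
After move 3 (R'): R=GRYY U=WBGR F=OWOR D=BGYG B=YROB
After move 4 (F): F=OORW U=WBWW R=GRRY D=YGYG L=BBOG
After move 5 (R): R=RGYR U=WOWW F=OGRG D=YOYY B=WRBB
Query: D face = YOYY

Answer: Y O Y Y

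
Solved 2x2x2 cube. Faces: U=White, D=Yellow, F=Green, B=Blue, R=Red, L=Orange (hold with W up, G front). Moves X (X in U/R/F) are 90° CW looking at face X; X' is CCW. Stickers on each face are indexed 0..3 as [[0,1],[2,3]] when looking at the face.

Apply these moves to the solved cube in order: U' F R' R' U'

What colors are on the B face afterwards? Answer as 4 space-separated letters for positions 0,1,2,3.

Answer: R W O B

Derivation:
After move 1 (U'): U=WWWW F=OOGG R=GGRR B=RRBB L=BBOO
After move 2 (F): F=GOGO U=WWOB R=WGWR D=RGYY L=BYOY
After move 3 (R'): R=GRWW U=WBOR F=GWGB D=ROYO B=YRGB
After move 4 (R'): R=RWGW U=WGOY F=GBGR D=RWYB B=OROB
After move 5 (U'): U=GYWO F=BYGR R=GBGW B=RWOB L=OROY
Query: B face = RWOB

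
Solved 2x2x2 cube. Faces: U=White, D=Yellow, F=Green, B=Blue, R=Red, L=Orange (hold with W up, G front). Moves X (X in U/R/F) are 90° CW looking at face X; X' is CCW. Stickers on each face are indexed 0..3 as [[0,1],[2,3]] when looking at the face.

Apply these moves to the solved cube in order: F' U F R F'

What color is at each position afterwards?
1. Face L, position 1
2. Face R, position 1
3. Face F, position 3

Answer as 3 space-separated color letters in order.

Answer: R R G

Derivation:
After move 1 (F'): F=GGGG U=WWRR R=YRYR D=OOYY L=OWOW
After move 2 (U): U=RWRW F=YRGG R=BBYR B=OWBB L=GGOW
After move 3 (F): F=GYGR U=RWWG R=RBWR D=YBYY L=GOOO
After move 4 (R): R=WRRB U=RYWR F=GBGY D=YBYO B=GWWB
After move 5 (F'): F=BYGG U=RYWR R=BRYB D=OOYO L=GROW
Query 1: L[1] = R
Query 2: R[1] = R
Query 3: F[3] = G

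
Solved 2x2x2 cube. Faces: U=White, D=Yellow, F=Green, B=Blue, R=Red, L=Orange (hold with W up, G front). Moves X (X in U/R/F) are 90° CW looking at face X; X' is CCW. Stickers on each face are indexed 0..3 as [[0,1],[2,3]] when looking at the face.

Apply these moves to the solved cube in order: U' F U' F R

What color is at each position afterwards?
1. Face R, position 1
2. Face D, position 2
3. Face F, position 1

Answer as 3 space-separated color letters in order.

Answer: W Y G

Derivation:
After move 1 (U'): U=WWWW F=OOGG R=GGRR B=RRBB L=BBOO
After move 2 (F): F=GOGO U=WWOB R=WGWR D=RGYY L=BYOY
After move 3 (U'): U=WBWO F=BYGO R=GOWR B=WGBB L=RROY
After move 4 (F): F=GBOY U=WBYR R=WOOR D=WGYY L=RROG
After move 5 (R): R=OWRO U=WBYY F=GGOY D=WBYW B=RGBB
Query 1: R[1] = W
Query 2: D[2] = Y
Query 3: F[1] = G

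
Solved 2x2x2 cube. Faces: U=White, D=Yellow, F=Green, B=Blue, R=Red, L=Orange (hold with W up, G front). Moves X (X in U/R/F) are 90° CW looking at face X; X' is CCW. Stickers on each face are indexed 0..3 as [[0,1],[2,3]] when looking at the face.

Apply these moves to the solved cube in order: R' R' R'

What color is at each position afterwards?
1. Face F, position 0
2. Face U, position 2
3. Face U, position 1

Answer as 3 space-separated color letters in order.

After move 1 (R'): R=RRRR U=WBWB F=GWGW D=YGYG B=YBYB
After move 2 (R'): R=RRRR U=WYWY F=GBGB D=YWYW B=GBGB
After move 3 (R'): R=RRRR U=WGWG F=GYGY D=YBYB B=WBWB
Query 1: F[0] = G
Query 2: U[2] = W
Query 3: U[1] = G

Answer: G W G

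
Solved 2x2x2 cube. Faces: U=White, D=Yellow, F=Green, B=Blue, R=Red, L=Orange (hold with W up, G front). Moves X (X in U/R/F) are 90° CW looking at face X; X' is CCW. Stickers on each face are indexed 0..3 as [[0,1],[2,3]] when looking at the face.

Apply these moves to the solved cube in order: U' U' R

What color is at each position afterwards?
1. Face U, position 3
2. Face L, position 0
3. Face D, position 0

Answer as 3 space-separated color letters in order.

After move 1 (U'): U=WWWW F=OOGG R=GGRR B=RRBB L=BBOO
After move 2 (U'): U=WWWW F=BBGG R=OORR B=GGBB L=RROO
After move 3 (R): R=RORO U=WBWG F=BYGY D=YBYG B=WGWB
Query 1: U[3] = G
Query 2: L[0] = R
Query 3: D[0] = Y

Answer: G R Y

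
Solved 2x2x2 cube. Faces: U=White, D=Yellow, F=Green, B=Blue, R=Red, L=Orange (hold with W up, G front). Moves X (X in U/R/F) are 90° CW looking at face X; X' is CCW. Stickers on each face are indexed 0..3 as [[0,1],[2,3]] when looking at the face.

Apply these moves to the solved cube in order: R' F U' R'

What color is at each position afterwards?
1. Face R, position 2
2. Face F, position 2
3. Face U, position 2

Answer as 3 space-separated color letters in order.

After move 1 (R'): R=RRRR U=WBWB F=GWGW D=YGYG B=YBYB
After move 2 (F): F=GGWW U=WBOO R=WRBR D=RRYG L=OYOG
After move 3 (U'): U=BOWO F=OYWW R=GGBR B=WRYB L=YBOG
After move 4 (R'): R=GRGB U=BYWW F=OOWO D=RYYW B=GRRB
Query 1: R[2] = G
Query 2: F[2] = W
Query 3: U[2] = W

Answer: G W W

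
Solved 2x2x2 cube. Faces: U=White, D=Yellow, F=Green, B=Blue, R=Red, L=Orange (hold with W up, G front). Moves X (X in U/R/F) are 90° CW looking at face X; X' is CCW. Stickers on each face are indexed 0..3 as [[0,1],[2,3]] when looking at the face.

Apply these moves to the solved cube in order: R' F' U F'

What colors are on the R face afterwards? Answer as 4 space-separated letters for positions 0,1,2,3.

After move 1 (R'): R=RRRR U=WBWB F=GWGW D=YGYG B=YBYB
After move 2 (F'): F=WWGG U=WBRR R=GRYR D=OOYG L=OBOW
After move 3 (U): U=RWRB F=GRGG R=YBYR B=OBYB L=WWOW
After move 4 (F'): F=RGGG U=RWYY R=OBOR D=WWYG L=WBOR
Query: R face = OBOR

Answer: O B O R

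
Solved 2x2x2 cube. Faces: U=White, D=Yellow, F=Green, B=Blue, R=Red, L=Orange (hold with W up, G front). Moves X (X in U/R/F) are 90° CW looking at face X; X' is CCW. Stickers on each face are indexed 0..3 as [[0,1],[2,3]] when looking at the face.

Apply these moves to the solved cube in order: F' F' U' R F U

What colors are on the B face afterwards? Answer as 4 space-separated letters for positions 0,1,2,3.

Answer: B W Y B

Derivation:
After move 1 (F'): F=GGGG U=WWRR R=YRYR D=OOYY L=OWOW
After move 2 (F'): F=GGGG U=WWYY R=OROR D=WWYY L=OROR
After move 3 (U'): U=WYWY F=ORGG R=GGOR B=ORBB L=BBOR
After move 4 (R): R=OGRG U=WRWG F=OWGY D=WBYO B=YRYB
After move 5 (F): F=GOYW U=WRRB R=WGGG D=ROYO L=BWOB
After move 6 (U): U=RWBR F=WGYW R=YRGG B=BWYB L=GOOB
Query: B face = BWYB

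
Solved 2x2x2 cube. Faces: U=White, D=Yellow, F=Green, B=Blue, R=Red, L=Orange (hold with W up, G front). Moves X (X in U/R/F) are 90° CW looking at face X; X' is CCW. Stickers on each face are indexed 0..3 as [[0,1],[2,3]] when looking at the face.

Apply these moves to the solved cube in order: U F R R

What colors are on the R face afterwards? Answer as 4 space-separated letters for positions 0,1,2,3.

Answer: R W B W

Derivation:
After move 1 (U): U=WWWW F=RRGG R=BBRR B=OOBB L=GGOO
After move 2 (F): F=GRGR U=WWOG R=WBWR D=RBYY L=GYOY
After move 3 (R): R=WWRB U=WROR F=GBGY D=RBYO B=GOWB
After move 4 (R): R=RWBW U=WBOY F=GBGO D=RWYG B=RORB
Query: R face = RWBW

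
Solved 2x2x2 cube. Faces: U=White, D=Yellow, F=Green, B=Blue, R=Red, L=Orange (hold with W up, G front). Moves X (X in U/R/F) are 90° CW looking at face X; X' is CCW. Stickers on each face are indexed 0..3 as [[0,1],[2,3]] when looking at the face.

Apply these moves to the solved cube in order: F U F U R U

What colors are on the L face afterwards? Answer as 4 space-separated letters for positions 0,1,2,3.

After move 1 (F): F=GGGG U=WWOO R=WRWR D=RRYY L=OYOY
After move 2 (U): U=OWOW F=WRGG R=BBWR B=OYBB L=GGOY
After move 3 (F): F=GWGR U=OWYG R=OBWR D=WBYY L=GROR
After move 4 (U): U=YOGW F=OBGR R=OYWR B=GRBB L=GWOR
After move 5 (R): R=WORY U=YBGR F=OBGY D=WBYG B=WROB
After move 6 (U): U=GYRB F=WOGY R=WRRY B=GWOB L=OBOR
Query: L face = OBOR

Answer: O B O R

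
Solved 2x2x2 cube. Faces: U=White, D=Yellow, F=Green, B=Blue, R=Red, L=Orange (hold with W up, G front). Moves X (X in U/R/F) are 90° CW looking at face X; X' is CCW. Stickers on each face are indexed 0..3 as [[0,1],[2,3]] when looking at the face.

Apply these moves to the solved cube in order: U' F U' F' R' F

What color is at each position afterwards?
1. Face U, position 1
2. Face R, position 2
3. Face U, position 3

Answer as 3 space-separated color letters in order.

After move 1 (U'): U=WWWW F=OOGG R=GGRR B=RRBB L=BBOO
After move 2 (F): F=GOGO U=WWOB R=WGWR D=RGYY L=BYOY
After move 3 (U'): U=WBWO F=BYGO R=GOWR B=WGBB L=RROY
After move 4 (F'): F=YOBG U=WBGW R=GORR D=RYYY L=ROOW
After move 5 (R'): R=ORGR U=WBGW F=YBBW D=ROYG B=YGYB
After move 6 (F): F=BYWB U=WBWO R=GRWR D=GOYG L=RROO
Query 1: U[1] = B
Query 2: R[2] = W
Query 3: U[3] = O

Answer: B W O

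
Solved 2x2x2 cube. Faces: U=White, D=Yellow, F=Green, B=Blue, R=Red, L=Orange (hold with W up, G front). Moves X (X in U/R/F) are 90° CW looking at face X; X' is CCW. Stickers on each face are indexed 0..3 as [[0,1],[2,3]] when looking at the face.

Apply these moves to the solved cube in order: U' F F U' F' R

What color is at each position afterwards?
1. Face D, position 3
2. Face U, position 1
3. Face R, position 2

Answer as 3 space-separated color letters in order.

Answer: O O R

Derivation:
After move 1 (U'): U=WWWW F=OOGG R=GGRR B=RRBB L=BBOO
After move 2 (F): F=GOGO U=WWOB R=WGWR D=RGYY L=BYOY
After move 3 (F): F=GGOO U=WWYY R=OGBR D=WWYY L=BROG
After move 4 (U'): U=WYWY F=BROO R=GGBR B=OGBB L=RROG
After move 5 (F'): F=ROBO U=WYGB R=WGWR D=RGYY L=RYOW
After move 6 (R): R=WWRG U=WOGO F=RGBY D=RBYO B=BGYB
Query 1: D[3] = O
Query 2: U[1] = O
Query 3: R[2] = R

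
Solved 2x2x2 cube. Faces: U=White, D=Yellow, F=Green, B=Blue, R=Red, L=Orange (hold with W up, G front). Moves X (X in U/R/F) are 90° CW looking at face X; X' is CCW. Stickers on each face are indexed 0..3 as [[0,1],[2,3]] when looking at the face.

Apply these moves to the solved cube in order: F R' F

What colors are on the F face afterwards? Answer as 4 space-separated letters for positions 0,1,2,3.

Answer: G G O W

Derivation:
After move 1 (F): F=GGGG U=WWOO R=WRWR D=RRYY L=OYOY
After move 2 (R'): R=RRWW U=WBOB F=GWGO D=RGYG B=YBRB
After move 3 (F): F=GGOW U=WBYY R=ORBW D=WRYG L=OROG
Query: F face = GGOW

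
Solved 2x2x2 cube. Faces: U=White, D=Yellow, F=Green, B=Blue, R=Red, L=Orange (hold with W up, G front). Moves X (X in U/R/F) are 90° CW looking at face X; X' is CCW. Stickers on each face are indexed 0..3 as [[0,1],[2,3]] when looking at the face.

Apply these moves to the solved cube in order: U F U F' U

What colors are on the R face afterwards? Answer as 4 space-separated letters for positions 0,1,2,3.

Answer: G Y R R

Derivation:
After move 1 (U): U=WWWW F=RRGG R=BBRR B=OOBB L=GGOO
After move 2 (F): F=GRGR U=WWOG R=WBWR D=RBYY L=GYOY
After move 3 (U): U=OWGW F=WBGR R=OOWR B=GYBB L=GROY
After move 4 (F'): F=BRWG U=OWOW R=BORR D=RYYY L=GWOG
After move 5 (U): U=OOWW F=BOWG R=GYRR B=GWBB L=BROG
Query: R face = GYRR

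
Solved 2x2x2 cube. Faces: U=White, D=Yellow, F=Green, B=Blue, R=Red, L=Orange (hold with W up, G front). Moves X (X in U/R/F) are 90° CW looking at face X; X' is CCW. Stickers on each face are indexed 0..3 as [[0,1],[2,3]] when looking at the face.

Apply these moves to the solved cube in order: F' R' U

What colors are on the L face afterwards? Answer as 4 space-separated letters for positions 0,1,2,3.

Answer: G W O W

Derivation:
After move 1 (F'): F=GGGG U=WWRR R=YRYR D=OOYY L=OWOW
After move 2 (R'): R=RRYY U=WBRB F=GWGR D=OGYG B=YBOB
After move 3 (U): U=RWBB F=RRGR R=YBYY B=OWOB L=GWOW
Query: L face = GWOW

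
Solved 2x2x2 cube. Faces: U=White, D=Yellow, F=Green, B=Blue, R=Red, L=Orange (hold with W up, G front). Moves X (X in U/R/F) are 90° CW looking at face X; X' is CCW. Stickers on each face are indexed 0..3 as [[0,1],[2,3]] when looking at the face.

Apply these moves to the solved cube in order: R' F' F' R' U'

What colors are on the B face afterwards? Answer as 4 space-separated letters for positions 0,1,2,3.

Answer: R R W B

Derivation:
After move 1 (R'): R=RRRR U=WBWB F=GWGW D=YGYG B=YBYB
After move 2 (F'): F=WWGG U=WBRR R=GRYR D=OOYG L=OBOW
After move 3 (F'): F=WGWG U=WBGY R=OROR D=BWYG L=OROR
After move 4 (R'): R=RROO U=WYGY F=WBWY D=BGYG B=GBWB
After move 5 (U'): U=YYWG F=ORWY R=WBOO B=RRWB L=GBOR
Query: B face = RRWB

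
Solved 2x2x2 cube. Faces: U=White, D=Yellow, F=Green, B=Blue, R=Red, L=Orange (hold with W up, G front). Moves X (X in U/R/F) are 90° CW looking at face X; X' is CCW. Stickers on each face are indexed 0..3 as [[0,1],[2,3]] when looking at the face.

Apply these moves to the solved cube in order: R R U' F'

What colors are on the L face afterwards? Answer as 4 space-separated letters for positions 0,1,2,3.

After move 1 (R): R=RRRR U=WGWG F=GYGY D=YBYB B=WBWB
After move 2 (R): R=RRRR U=WYWY F=GBGB D=YWYW B=GBGB
After move 3 (U'): U=YYWW F=OOGB R=GBRR B=RRGB L=GBOO
After move 4 (F'): F=OBOG U=YYGR R=WBYR D=BOYW L=GWOW
Query: L face = GWOW

Answer: G W O W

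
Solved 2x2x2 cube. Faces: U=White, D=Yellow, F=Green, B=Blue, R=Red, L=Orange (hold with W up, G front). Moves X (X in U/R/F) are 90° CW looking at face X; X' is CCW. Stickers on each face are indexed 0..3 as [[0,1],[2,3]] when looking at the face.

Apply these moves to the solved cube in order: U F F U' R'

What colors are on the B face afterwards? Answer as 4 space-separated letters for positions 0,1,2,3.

After move 1 (U): U=WWWW F=RRGG R=BBRR B=OOBB L=GGOO
After move 2 (F): F=GRGR U=WWOG R=WBWR D=RBYY L=GYOY
After move 3 (F): F=GGRR U=WWYY R=OBGR D=WWYY L=GROB
After move 4 (U'): U=WYWY F=GRRR R=GGGR B=OBBB L=OOOB
After move 5 (R'): R=GRGG U=WBWO F=GYRY D=WRYR B=YBWB
Query: B face = YBWB

Answer: Y B W B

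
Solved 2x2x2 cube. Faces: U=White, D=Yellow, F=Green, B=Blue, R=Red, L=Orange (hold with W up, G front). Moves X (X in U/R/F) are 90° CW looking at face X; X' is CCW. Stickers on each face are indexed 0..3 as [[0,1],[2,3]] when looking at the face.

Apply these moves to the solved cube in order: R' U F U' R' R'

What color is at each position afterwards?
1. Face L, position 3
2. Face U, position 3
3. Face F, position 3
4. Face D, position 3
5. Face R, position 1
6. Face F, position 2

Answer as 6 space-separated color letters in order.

Answer: G G B O B W

Derivation:
After move 1 (R'): R=RRRR U=WBWB F=GWGW D=YGYG B=YBYB
After move 2 (U): U=WWBB F=RRGW R=YBRR B=OOYB L=GWOO
After move 3 (F): F=GRWR U=WWOW R=BBBR D=RYYG L=GYOG
After move 4 (U'): U=WWWO F=GYWR R=GRBR B=BBYB L=OOOG
After move 5 (R'): R=RRGB U=WYWB F=GWWO D=RYYR B=GBYB
After move 6 (R'): R=RBRG U=WYWG F=GYWB D=RWYO B=RBYB
Query 1: L[3] = G
Query 2: U[3] = G
Query 3: F[3] = B
Query 4: D[3] = O
Query 5: R[1] = B
Query 6: F[2] = W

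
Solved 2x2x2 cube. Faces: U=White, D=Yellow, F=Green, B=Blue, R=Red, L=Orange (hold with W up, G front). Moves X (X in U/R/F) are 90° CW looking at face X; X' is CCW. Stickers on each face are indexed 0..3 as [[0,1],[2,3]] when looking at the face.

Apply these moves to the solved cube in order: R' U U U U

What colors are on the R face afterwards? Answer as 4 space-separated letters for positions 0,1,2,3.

After move 1 (R'): R=RRRR U=WBWB F=GWGW D=YGYG B=YBYB
After move 2 (U): U=WWBB F=RRGW R=YBRR B=OOYB L=GWOO
After move 3 (U): U=BWBW F=YBGW R=OORR B=GWYB L=RROO
After move 4 (U): U=BBWW F=OOGW R=GWRR B=RRYB L=YBOO
After move 5 (U): U=WBWB F=GWGW R=RRRR B=YBYB L=OOOO
Query: R face = RRRR

Answer: R R R R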